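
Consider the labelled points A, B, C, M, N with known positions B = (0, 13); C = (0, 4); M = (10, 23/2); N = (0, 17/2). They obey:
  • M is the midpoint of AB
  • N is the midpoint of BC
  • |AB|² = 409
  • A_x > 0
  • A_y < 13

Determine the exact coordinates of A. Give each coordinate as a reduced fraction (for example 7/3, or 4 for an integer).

1. A_x = 20  [A = 2·M−B = 2·(10, 23/2)−(0, 13)]
2. A_y = 10  [A = 2·M−B = 2·(10, 23/2)−(0, 13)]
   so A = (20, 10)

A = (20, 10)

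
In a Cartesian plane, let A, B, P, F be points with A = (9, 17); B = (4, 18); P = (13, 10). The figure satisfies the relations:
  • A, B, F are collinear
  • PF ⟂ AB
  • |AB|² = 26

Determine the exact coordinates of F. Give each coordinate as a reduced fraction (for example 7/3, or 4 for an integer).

1. F_x = 369/26  [[A, B, F are collinear ⇒ -1x-5y+94=0] ∩ [PF ⟂ AB ⇒ -5x+1y+55=0]]
2. F_y = 415/26  [[A, B, F are collinear ⇒ -1x-5y+94=0] ∩ [PF ⟂ AB ⇒ -5x+1y+55=0]]
   so F = (369/26, 415/26)

F = (369/26, 415/26)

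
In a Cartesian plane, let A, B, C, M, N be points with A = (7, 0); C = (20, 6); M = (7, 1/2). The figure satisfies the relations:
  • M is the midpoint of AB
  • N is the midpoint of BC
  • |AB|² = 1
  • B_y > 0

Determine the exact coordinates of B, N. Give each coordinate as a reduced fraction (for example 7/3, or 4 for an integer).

B = (7, 1)
N = (27/2, 7/2)

1. B_x = 7  [B = 2·M−A = 2·(7, 1/2)−(7, 0)]
2. B_y = 1  [B = 2·M−A = 2·(7, 1/2)−(7, 0)]
   so B = (7, 1)
3. N_x = 27/2  [2·N = B+C = (7, 1)+(20, 6)]
4. N_y = 7/2  [2·N = B+C = (7, 1)+(20, 6)]
   so N = (27/2, 7/2)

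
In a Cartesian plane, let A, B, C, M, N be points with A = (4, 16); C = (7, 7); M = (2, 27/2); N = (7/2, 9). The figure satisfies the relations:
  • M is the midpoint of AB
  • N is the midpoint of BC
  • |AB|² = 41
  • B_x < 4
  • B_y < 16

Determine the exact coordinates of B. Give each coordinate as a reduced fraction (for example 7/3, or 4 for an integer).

1. B_x = 0  [B = 2·M−A = 2·(2, 27/2)−(4, 16)]
2. B_y = 11  [B = 2·M−A = 2·(2, 27/2)−(4, 16)]
   so B = (0, 11)

B = (0, 11)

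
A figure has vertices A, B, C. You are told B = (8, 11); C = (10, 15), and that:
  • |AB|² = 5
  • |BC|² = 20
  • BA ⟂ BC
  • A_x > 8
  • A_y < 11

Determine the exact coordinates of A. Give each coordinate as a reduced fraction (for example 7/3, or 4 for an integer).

A = (10, 10)

1. A_x = 10  [[BA ⟂ BC ⇒ 2x+4y-60=0] ∩ [|A−(8, 11)|²=5]]
2. A_y = 10  [[BA ⟂ BC ⇒ 2x+4y-60=0] ∩ [|A−(8, 11)|²=5]]
   so A = (10, 10)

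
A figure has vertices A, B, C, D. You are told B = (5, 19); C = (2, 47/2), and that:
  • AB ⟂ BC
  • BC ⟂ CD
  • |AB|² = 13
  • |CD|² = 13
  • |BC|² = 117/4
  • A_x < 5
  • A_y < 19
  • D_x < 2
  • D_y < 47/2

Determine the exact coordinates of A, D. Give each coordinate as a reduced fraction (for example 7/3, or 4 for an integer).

A = (2, 17)
D = (-1, 43/2)

1. A_x = 2  [[AB ⟂ BC ⇒ 3x-9/2y+141/2=0] ∩ [|A−(5, 19)|²=13]]
2. A_y = 17  [[AB ⟂ BC ⇒ 3x-9/2y+141/2=0] ∩ [|A−(5, 19)|²=13]]
   so A = (2, 17)
3. D_x = -1  [[BC ⟂ CD ⇒ -3x+9/2y-399/4=0] ∩ [|D−(2, 47/2)|²=13]]
4. D_y = 43/2  [[BC ⟂ CD ⇒ -3x+9/2y-399/4=0] ∩ [|D−(2, 47/2)|²=13]]
   so D = (-1, 43/2)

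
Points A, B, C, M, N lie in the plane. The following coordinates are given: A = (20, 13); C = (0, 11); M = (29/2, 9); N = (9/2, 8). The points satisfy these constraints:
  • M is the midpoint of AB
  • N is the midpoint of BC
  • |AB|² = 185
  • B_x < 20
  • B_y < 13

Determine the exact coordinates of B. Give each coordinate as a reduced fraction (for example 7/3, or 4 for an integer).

1. B_x = 9  [B = 2·M−A = 2·(29/2, 9)−(20, 13)]
2. B_y = 5  [B = 2·M−A = 2·(29/2, 9)−(20, 13)]
   so B = (9, 5)

B = (9, 5)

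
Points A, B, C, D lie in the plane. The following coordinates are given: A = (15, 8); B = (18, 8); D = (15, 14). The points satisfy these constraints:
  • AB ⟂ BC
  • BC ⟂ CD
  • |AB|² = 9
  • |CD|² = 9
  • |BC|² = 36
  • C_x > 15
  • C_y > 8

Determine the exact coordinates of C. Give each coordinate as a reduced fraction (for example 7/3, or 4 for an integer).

C = (18, 14)

1. C_x = 18  [[AB ⟂ BC ⇒ 3x-54=0] ∩ [|C−(15, 14)|²=9]]
2. C_y = 14  [[AB ⟂ BC ⇒ 3x-54=0] ∩ [|C−(15, 14)|²=9]]
   so C = (18, 14)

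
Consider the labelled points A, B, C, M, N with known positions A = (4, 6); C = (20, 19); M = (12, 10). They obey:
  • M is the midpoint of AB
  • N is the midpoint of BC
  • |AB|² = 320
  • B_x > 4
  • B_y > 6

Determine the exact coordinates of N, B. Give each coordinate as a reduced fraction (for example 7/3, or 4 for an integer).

1. B_x = 20  [B = 2·M−A = 2·(12, 10)−(4, 6)]
2. B_y = 14  [B = 2·M−A = 2·(12, 10)−(4, 6)]
   so B = (20, 14)
3. N_x = 20  [2·N = B+C = (20, 14)+(20, 19)]
4. N_y = 33/2  [2·N = B+C = (20, 14)+(20, 19)]
   so N = (20, 33/2)

N = (20, 33/2)
B = (20, 14)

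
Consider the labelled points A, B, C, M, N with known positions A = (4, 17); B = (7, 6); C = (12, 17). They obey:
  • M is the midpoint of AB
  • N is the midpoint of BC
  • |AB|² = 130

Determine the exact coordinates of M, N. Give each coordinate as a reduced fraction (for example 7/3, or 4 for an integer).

1. M_x = 11/2  [2·M = A+B = (4, 17)+(7, 6)]
2. M_y = 23/2  [2·M = A+B = (4, 17)+(7, 6)]
   so M = (11/2, 23/2)
3. N_x = 19/2  [2·N = B+C = (7, 6)+(12, 17)]
4. N_y = 23/2  [2·N = B+C = (7, 6)+(12, 17)]
   so N = (19/2, 23/2)

M = (11/2, 23/2)
N = (19/2, 23/2)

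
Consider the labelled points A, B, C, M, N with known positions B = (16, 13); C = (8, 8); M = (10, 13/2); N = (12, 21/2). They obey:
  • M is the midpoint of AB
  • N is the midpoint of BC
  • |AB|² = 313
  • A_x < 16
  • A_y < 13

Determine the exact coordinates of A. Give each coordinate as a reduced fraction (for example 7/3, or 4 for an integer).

A = (4, 0)

1. A_x = 4  [A = 2·M−B = 2·(10, 13/2)−(16, 13)]
2. A_y = 0  [A = 2·M−B = 2·(10, 13/2)−(16, 13)]
   so A = (4, 0)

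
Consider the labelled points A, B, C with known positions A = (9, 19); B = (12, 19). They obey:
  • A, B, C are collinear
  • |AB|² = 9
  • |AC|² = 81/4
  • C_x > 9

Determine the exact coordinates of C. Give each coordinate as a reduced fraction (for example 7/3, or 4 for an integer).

C = (27/2, 19)

1. C_x = 27/2  [[A, B, C are collinear ⇒ 3y-57=0] ∩ [|C−(9, 19)|²=81/4]]
2. C_y = 19  [[A, B, C are collinear ⇒ 3y-57=0] ∩ [|C−(9, 19)|²=81/4]]
   so C = (27/2, 19)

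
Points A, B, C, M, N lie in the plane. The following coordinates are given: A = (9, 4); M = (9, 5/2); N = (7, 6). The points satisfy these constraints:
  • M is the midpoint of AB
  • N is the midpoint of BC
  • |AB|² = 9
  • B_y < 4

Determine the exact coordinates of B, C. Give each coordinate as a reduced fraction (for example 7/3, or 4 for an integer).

B = (9, 1)
C = (5, 11)

1. B_x = 9  [B = 2·M−A = 2·(9, 5/2)−(9, 4)]
2. B_y = 1  [B = 2·M−A = 2·(9, 5/2)−(9, 4)]
   so B = (9, 1)
3. C_x = 5  [C = 2·N−B = 2·(7, 6)−(9, 1)]
4. C_y = 11  [C = 2·N−B = 2·(7, 6)−(9, 1)]
   so C = (5, 11)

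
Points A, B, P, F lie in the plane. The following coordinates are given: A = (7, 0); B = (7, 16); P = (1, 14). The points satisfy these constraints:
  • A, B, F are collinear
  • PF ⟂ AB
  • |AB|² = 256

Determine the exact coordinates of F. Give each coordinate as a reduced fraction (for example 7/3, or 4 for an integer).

F = (7, 14)

1. F_x = 7  [[A, B, F are collinear ⇒ -16x+112=0] ∩ [PF ⟂ AB ⇒ 16y-224=0]]
2. F_y = 14  [[A, B, F are collinear ⇒ -16x+112=0] ∩ [PF ⟂ AB ⇒ 16y-224=0]]
   so F = (7, 14)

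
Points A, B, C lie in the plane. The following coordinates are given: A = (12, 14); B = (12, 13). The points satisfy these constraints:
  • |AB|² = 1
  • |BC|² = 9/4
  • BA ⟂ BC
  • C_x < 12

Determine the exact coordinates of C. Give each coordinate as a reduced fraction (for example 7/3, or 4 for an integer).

C = (21/2, 13)

1. C_x = 21/2  [[BA ⟂ BC ⇒ 1y-13=0] ∩ [|C−(12, 13)|²=9/4]]
2. C_y = 13  [[BA ⟂ BC ⇒ 1y-13=0] ∩ [|C−(12, 13)|²=9/4]]
   so C = (21/2, 13)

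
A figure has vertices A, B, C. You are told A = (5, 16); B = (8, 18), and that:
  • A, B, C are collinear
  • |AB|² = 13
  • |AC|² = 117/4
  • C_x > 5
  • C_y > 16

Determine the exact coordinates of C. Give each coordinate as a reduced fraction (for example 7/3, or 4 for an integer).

1. C_x = 19/2  [[A, B, C are collinear ⇒ -2x+3y-38=0] ∩ [|C−(5, 16)|²=117/4]]
2. C_y = 19  [[A, B, C are collinear ⇒ -2x+3y-38=0] ∩ [|C−(5, 16)|²=117/4]]
   so C = (19/2, 19)

C = (19/2, 19)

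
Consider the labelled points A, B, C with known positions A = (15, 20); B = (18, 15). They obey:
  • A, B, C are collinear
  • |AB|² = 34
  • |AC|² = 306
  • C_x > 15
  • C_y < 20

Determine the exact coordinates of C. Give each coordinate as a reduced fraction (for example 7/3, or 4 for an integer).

1. C_x = 24  [[A, B, C are collinear ⇒ 5x+3y-135=0] ∩ [|C−(15, 20)|²=306]]
2. C_y = 5  [[A, B, C are collinear ⇒ 5x+3y-135=0] ∩ [|C−(15, 20)|²=306]]
   so C = (24, 5)

C = (24, 5)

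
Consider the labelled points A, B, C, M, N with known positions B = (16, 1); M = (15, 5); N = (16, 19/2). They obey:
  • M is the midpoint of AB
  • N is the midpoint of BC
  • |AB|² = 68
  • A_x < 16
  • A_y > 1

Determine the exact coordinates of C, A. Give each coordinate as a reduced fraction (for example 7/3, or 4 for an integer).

1. A_x = 14  [A = 2·M−B = 2·(15, 5)−(16, 1)]
2. A_y = 9  [A = 2·M−B = 2·(15, 5)−(16, 1)]
   so A = (14, 9)
3. C_x = 16  [C = 2·N−B = 2·(16, 19/2)−(16, 1)]
4. C_y = 18  [C = 2·N−B = 2·(16, 19/2)−(16, 1)]
   so C = (16, 18)

C = (16, 18)
A = (14, 9)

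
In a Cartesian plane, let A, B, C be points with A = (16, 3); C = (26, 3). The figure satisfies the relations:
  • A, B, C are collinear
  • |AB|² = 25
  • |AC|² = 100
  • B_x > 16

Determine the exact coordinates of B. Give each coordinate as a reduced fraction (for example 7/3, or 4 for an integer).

B = (21, 3)

1. B_x = 21  [[A, B, C are collinear ⇒ -10y+30=0] ∩ [|B−(16, 3)|²=25]]
2. B_y = 3  [[A, B, C are collinear ⇒ -10y+30=0] ∩ [|B−(16, 3)|²=25]]
   so B = (21, 3)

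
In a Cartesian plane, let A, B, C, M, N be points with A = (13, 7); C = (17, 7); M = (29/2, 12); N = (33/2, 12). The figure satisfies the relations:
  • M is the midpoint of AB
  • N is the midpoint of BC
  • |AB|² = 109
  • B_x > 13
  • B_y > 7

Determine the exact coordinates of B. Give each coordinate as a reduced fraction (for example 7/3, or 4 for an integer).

1. B_x = 16  [B = 2·M−A = 2·(29/2, 12)−(13, 7)]
2. B_y = 17  [B = 2·M−A = 2·(29/2, 12)−(13, 7)]
   so B = (16, 17)

B = (16, 17)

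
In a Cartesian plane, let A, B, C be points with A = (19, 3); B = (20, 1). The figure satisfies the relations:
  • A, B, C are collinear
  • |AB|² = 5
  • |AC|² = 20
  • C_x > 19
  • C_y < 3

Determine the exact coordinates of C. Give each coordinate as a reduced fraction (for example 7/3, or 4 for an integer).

1. C_x = 21  [[A, B, C are collinear ⇒ 2x+1y-41=0] ∩ [|C−(19, 3)|²=20]]
2. C_y = -1  [[A, B, C are collinear ⇒ 2x+1y-41=0] ∩ [|C−(19, 3)|²=20]]
   so C = (21, -1)

C = (21, -1)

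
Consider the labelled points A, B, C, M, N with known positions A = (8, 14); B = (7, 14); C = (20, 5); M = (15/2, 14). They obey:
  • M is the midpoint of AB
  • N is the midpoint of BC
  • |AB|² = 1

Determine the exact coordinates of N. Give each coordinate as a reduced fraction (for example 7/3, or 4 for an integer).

N = (27/2, 19/2)

1. N_x = 27/2  [2·N = B+C = (7, 14)+(20, 5)]
2. N_y = 19/2  [2·N = B+C = (7, 14)+(20, 5)]
   so N = (27/2, 19/2)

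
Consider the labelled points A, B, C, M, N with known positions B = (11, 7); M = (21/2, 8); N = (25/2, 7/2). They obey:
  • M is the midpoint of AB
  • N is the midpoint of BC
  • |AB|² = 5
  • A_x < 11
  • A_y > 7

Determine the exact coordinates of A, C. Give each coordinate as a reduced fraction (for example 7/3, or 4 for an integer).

1. A_x = 10  [A = 2·M−B = 2·(21/2, 8)−(11, 7)]
2. A_y = 9  [A = 2·M−B = 2·(21/2, 8)−(11, 7)]
   so A = (10, 9)
3. C_x = 14  [C = 2·N−B = 2·(25/2, 7/2)−(11, 7)]
4. C_y = 0  [C = 2·N−B = 2·(25/2, 7/2)−(11, 7)]
   so C = (14, 0)

A = (10, 9)
C = (14, 0)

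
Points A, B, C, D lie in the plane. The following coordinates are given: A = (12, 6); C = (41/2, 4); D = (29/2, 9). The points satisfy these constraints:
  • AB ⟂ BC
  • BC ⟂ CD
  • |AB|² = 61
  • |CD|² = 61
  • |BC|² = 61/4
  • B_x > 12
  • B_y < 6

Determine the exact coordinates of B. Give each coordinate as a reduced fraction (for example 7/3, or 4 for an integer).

B = (18, 1)

1. B_x = 18  [[BC ⟂ CD ⇒ 6x-5y-103=0] ∩ [|B−(12, 6)|²=61]]
2. B_y = 1  [[BC ⟂ CD ⇒ 6x-5y-103=0] ∩ [|B−(12, 6)|²=61]]
   so B = (18, 1)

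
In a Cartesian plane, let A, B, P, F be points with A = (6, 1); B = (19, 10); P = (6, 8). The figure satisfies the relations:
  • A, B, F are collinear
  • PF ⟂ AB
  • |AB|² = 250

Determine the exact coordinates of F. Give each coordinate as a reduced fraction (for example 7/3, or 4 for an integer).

1. F_x = 2319/250  [[A, B, F are collinear ⇒ -9x+13y+41=0] ∩ [PF ⟂ AB ⇒ 13x+9y-150=0]]
2. F_y = 817/250  [[A, B, F are collinear ⇒ -9x+13y+41=0] ∩ [PF ⟂ AB ⇒ 13x+9y-150=0]]
   so F = (2319/250, 817/250)

F = (2319/250, 817/250)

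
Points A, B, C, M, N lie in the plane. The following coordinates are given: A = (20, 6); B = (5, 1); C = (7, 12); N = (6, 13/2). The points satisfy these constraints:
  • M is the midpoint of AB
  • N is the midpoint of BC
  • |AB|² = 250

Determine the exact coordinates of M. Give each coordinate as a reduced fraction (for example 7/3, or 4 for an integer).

M = (25/2, 7/2)

1. M_x = 25/2  [2·M = A+B = (20, 6)+(5, 1)]
2. M_y = 7/2  [2·M = A+B = (20, 6)+(5, 1)]
   so M = (25/2, 7/2)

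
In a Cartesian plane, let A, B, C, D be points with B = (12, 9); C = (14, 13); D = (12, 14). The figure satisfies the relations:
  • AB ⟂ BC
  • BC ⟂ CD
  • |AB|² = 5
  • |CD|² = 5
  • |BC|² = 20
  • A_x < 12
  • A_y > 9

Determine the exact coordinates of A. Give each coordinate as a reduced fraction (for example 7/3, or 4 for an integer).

A = (10, 10)

1. A_x = 10  [[AB ⟂ BC ⇒ -2x-4y+60=0] ∩ [|A−(12, 9)|²=5]]
2. A_y = 10  [[AB ⟂ BC ⇒ -2x-4y+60=0] ∩ [|A−(12, 9)|²=5]]
   so A = (10, 10)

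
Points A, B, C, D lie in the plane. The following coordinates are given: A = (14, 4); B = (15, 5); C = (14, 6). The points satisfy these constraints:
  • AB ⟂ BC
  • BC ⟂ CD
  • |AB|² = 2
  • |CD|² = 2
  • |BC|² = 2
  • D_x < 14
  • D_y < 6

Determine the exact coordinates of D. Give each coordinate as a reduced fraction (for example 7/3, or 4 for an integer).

1. D_x = 13  [[BC ⟂ CD ⇒ -1x+1y+8=0] ∩ [|D−(14, 6)|²=2]]
2. D_y = 5  [[BC ⟂ CD ⇒ -1x+1y+8=0] ∩ [|D−(14, 6)|²=2]]
   so D = (13, 5)

D = (13, 5)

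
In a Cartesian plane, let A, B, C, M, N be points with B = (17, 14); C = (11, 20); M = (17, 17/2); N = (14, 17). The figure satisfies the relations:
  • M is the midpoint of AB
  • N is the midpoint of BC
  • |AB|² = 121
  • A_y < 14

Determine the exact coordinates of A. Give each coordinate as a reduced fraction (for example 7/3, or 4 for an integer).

1. A_x = 17  [A = 2·M−B = 2·(17, 17/2)−(17, 14)]
2. A_y = 3  [A = 2·M−B = 2·(17, 17/2)−(17, 14)]
   so A = (17, 3)

A = (17, 3)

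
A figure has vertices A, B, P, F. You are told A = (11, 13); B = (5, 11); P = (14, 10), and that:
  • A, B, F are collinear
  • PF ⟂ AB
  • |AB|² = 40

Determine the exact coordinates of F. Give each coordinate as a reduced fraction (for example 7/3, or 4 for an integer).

F = (64/5, 68/5)

1. F_x = 64/5  [[A, B, F are collinear ⇒ 2x-6y+56=0] ∩ [PF ⟂ AB ⇒ -6x-2y+104=0]]
2. F_y = 68/5  [[A, B, F are collinear ⇒ 2x-6y+56=0] ∩ [PF ⟂ AB ⇒ -6x-2y+104=0]]
   so F = (64/5, 68/5)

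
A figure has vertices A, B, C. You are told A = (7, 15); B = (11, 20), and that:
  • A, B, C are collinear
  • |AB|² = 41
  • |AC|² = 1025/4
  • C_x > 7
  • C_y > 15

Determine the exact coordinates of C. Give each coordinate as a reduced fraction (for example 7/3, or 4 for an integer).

1. C_x = 17  [[A, B, C are collinear ⇒ -5x+4y-25=0] ∩ [|C−(7, 15)|²=1025/4]]
2. C_y = 55/2  [[A, B, C are collinear ⇒ -5x+4y-25=0] ∩ [|C−(7, 15)|²=1025/4]]
   so C = (17, 55/2)

C = (17, 55/2)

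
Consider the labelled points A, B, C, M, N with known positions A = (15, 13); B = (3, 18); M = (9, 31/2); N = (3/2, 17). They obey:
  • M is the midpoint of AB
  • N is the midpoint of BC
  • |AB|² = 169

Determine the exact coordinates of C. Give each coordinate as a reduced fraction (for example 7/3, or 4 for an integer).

1. C_x = 0  [C = 2·N−B = 2·(3/2, 17)−(3, 18)]
2. C_y = 16  [C = 2·N−B = 2·(3/2, 17)−(3, 18)]
   so C = (0, 16)

C = (0, 16)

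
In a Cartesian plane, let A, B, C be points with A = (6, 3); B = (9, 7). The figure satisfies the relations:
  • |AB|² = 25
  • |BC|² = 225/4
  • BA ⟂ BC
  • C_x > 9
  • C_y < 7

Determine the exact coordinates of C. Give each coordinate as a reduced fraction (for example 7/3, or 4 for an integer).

C = (15, 5/2)

1. C_x = 15  [[BA ⟂ BC ⇒ -3x-4y+55=0] ∩ [|C−(9, 7)|²=225/4]]
2. C_y = 5/2  [[BA ⟂ BC ⇒ -3x-4y+55=0] ∩ [|C−(9, 7)|²=225/4]]
   so C = (15, 5/2)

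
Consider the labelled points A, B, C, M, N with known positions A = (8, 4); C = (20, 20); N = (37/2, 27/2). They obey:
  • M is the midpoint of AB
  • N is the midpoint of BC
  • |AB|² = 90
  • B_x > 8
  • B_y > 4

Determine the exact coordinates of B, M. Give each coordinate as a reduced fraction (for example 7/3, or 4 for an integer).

1. B_x = 17  [B = 2·N−C = 2·(37/2, 27/2)−(20, 20)]
2. B_y = 7  [B = 2·N−C = 2·(37/2, 27/2)−(20, 20)]
   so B = (17, 7)
3. M_x = 25/2  [2·M = A+B = (8, 4)+(17, 7)]
4. M_y = 11/2  [2·M = A+B = (8, 4)+(17, 7)]
   so M = (25/2, 11/2)

B = (17, 7)
M = (25/2, 11/2)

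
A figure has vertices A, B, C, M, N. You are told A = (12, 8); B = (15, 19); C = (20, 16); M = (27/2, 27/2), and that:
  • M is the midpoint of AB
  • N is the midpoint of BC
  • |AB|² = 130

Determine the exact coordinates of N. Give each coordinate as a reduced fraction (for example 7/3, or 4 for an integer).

N = (35/2, 35/2)

1. N_x = 35/2  [2·N = B+C = (15, 19)+(20, 16)]
2. N_y = 35/2  [2·N = B+C = (15, 19)+(20, 16)]
   so N = (35/2, 35/2)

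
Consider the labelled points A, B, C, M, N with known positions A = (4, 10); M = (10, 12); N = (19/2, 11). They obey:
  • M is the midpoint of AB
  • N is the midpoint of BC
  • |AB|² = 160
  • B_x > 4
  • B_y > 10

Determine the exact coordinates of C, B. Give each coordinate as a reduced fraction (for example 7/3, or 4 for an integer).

C = (3, 8)
B = (16, 14)

1. B_x = 16  [B = 2·M−A = 2·(10, 12)−(4, 10)]
2. B_y = 14  [B = 2·M−A = 2·(10, 12)−(4, 10)]
   so B = (16, 14)
3. C_x = 3  [C = 2·N−B = 2·(19/2, 11)−(16, 14)]
4. C_y = 8  [C = 2·N−B = 2·(19/2, 11)−(16, 14)]
   so C = (3, 8)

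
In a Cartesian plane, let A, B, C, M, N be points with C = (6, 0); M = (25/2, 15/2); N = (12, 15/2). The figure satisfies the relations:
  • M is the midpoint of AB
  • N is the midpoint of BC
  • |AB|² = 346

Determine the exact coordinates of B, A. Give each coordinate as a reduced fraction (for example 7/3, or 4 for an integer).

B = (18, 15)
A = (7, 0)

1. B_x = 18  [B = 2·N−C = 2·(12, 15/2)−(6, 0)]
2. B_y = 15  [B = 2·N−C = 2·(12, 15/2)−(6, 0)]
   so B = (18, 15)
3. A_x = 7  [A = 2·M−B = 2·(25/2, 15/2)−(18, 15)]
4. A_y = 0  [A = 2·M−B = 2·(25/2, 15/2)−(18, 15)]
   so A = (7, 0)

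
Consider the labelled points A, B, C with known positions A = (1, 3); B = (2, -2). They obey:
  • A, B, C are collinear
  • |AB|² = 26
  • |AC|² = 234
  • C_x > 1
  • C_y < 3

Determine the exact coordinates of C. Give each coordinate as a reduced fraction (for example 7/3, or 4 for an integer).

1. C_x = 4  [[A, B, C are collinear ⇒ 5x+1y-8=0] ∩ [|C−(1, 3)|²=234]]
2. C_y = -12  [[A, B, C are collinear ⇒ 5x+1y-8=0] ∩ [|C−(1, 3)|²=234]]
   so C = (4, -12)

C = (4, -12)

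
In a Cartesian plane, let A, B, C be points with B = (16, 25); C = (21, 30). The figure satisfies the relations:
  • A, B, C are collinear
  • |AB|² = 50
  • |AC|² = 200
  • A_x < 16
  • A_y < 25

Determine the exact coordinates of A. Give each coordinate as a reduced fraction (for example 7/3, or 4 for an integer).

A = (11, 20)

1. A_x = 11  [[A, B, C are collinear ⇒ -5x+5y-45=0] ∩ [|A−(16, 25)|²=50]]
2. A_y = 20  [[A, B, C are collinear ⇒ -5x+5y-45=0] ∩ [|A−(16, 25)|²=50]]
   so A = (11, 20)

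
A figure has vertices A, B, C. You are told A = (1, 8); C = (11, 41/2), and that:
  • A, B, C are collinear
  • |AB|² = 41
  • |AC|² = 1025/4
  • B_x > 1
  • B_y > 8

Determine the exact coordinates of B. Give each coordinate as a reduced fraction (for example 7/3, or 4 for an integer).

B = (5, 13)

1. B_x = 5  [[A, B, C are collinear ⇒ 25/2x-10y+135/2=0] ∩ [|B−(1, 8)|²=41]]
2. B_y = 13  [[A, B, C are collinear ⇒ 25/2x-10y+135/2=0] ∩ [|B−(1, 8)|²=41]]
   so B = (5, 13)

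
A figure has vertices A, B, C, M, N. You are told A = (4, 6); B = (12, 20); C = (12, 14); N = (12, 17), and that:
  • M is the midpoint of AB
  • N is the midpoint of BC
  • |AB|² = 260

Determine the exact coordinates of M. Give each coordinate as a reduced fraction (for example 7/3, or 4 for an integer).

1. M_x = 8  [2·M = A+B = (4, 6)+(12, 20)]
2. M_y = 13  [2·M = A+B = (4, 6)+(12, 20)]
   so M = (8, 13)

M = (8, 13)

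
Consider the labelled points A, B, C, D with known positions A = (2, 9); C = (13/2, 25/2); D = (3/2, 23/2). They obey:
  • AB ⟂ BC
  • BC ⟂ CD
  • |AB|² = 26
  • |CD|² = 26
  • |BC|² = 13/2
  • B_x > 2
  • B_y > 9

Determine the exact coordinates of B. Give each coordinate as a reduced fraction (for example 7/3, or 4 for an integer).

1. B_x = 7  [[BC ⟂ CD ⇒ 5x+1y-45=0] ∩ [|B−(2, 9)|²=26]]
2. B_y = 10  [[BC ⟂ CD ⇒ 5x+1y-45=0] ∩ [|B−(2, 9)|²=26]]
   so B = (7, 10)

B = (7, 10)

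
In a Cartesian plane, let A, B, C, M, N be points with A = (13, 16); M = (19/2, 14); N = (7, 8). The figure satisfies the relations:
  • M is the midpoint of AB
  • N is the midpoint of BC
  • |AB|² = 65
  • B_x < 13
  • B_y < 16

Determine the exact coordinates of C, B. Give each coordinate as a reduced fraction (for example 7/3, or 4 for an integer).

C = (8, 4)
B = (6, 12)

1. B_x = 6  [B = 2·M−A = 2·(19/2, 14)−(13, 16)]
2. B_y = 12  [B = 2·M−A = 2·(19/2, 14)−(13, 16)]
   so B = (6, 12)
3. C_x = 8  [C = 2·N−B = 2·(7, 8)−(6, 12)]
4. C_y = 4  [C = 2·N−B = 2·(7, 8)−(6, 12)]
   so C = (8, 4)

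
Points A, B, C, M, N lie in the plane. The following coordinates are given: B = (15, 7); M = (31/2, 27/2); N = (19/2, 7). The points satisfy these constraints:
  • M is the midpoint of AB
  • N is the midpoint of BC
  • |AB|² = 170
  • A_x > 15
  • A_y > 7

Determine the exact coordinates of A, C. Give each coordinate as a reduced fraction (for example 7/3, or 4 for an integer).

1. A_x = 16  [A = 2·M−B = 2·(31/2, 27/2)−(15, 7)]
2. A_y = 20  [A = 2·M−B = 2·(31/2, 27/2)−(15, 7)]
   so A = (16, 20)
3. C_x = 4  [C = 2·N−B = 2·(19/2, 7)−(15, 7)]
4. C_y = 7  [C = 2·N−B = 2·(19/2, 7)−(15, 7)]
   so C = (4, 7)

A = (16, 20)
C = (4, 7)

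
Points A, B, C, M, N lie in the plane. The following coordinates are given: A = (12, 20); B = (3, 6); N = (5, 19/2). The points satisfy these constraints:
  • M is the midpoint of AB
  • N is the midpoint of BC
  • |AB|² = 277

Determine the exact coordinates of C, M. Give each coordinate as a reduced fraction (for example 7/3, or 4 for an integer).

C = (7, 13)
M = (15/2, 13)

1. M_x = 15/2  [2·M = A+B = (12, 20)+(3, 6)]
2. M_y = 13  [2·M = A+B = (12, 20)+(3, 6)]
   so M = (15/2, 13)
3. C_x = 7  [C = 2·N−B = 2·(5, 19/2)−(3, 6)]
4. C_y = 13  [C = 2·N−B = 2·(5, 19/2)−(3, 6)]
   so C = (7, 13)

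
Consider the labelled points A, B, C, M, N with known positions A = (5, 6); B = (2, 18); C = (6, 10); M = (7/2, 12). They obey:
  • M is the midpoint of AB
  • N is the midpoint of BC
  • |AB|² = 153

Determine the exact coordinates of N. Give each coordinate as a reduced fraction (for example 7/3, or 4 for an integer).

N = (4, 14)

1. N_x = 4  [2·N = B+C = (2, 18)+(6, 10)]
2. N_y = 14  [2·N = B+C = (2, 18)+(6, 10)]
   so N = (4, 14)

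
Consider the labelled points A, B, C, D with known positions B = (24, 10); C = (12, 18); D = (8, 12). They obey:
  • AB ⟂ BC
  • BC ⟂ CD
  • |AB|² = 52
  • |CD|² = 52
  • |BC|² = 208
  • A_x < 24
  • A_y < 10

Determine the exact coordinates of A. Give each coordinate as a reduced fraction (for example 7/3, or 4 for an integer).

1. A_x = 20  [[AB ⟂ BC ⇒ 12x-8y-208=0] ∩ [|A−(24, 10)|²=52]]
2. A_y = 4  [[AB ⟂ BC ⇒ 12x-8y-208=0] ∩ [|A−(24, 10)|²=52]]
   so A = (20, 4)

A = (20, 4)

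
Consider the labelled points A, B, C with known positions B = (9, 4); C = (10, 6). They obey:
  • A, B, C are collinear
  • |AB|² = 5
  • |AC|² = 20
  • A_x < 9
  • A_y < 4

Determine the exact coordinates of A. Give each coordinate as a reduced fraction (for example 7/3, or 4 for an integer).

1. A_x = 8  [[A, B, C are collinear ⇒ -2x+1y+14=0] ∩ [|A−(9, 4)|²=5]]
2. A_y = 2  [[A, B, C are collinear ⇒ -2x+1y+14=0] ∩ [|A−(9, 4)|²=5]]
   so A = (8, 2)

A = (8, 2)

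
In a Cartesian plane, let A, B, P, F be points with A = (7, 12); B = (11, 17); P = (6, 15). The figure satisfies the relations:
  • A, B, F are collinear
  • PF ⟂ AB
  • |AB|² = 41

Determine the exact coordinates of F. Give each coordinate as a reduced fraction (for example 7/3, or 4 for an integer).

F = (331/41, 547/41)

1. F_x = 331/41  [[A, B, F are collinear ⇒ -5x+4y-13=0] ∩ [PF ⟂ AB ⇒ 4x+5y-99=0]]
2. F_y = 547/41  [[A, B, F are collinear ⇒ -5x+4y-13=0] ∩ [PF ⟂ AB ⇒ 4x+5y-99=0]]
   so F = (331/41, 547/41)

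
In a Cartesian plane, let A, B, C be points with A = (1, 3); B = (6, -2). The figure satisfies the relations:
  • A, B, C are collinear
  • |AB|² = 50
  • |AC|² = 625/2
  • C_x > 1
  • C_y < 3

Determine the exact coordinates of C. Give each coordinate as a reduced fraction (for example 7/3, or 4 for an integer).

C = (27/2, -19/2)

1. C_x = 27/2  [[A, B, C are collinear ⇒ 5x+5y-20=0] ∩ [|C−(1, 3)|²=625/2]]
2. C_y = -19/2  [[A, B, C are collinear ⇒ 5x+5y-20=0] ∩ [|C−(1, 3)|²=625/2]]
   so C = (27/2, -19/2)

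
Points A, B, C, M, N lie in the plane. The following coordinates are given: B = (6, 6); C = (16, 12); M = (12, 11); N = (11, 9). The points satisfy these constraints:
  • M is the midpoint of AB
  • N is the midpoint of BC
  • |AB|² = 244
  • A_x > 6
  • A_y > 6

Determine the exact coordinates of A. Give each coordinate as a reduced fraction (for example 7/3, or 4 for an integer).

A = (18, 16)

1. A_x = 18  [A = 2·M−B = 2·(12, 11)−(6, 6)]
2. A_y = 16  [A = 2·M−B = 2·(12, 11)−(6, 6)]
   so A = (18, 16)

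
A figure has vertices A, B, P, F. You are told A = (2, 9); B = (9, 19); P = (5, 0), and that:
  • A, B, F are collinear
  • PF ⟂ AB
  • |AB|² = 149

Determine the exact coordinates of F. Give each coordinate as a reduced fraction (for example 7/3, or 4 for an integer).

F = (-185/149, 651/149)

1. F_x = -185/149  [[A, B, F are collinear ⇒ -10x+7y-43=0] ∩ [PF ⟂ AB ⇒ 7x+10y-35=0]]
2. F_y = 651/149  [[A, B, F are collinear ⇒ -10x+7y-43=0] ∩ [PF ⟂ AB ⇒ 7x+10y-35=0]]
   so F = (-185/149, 651/149)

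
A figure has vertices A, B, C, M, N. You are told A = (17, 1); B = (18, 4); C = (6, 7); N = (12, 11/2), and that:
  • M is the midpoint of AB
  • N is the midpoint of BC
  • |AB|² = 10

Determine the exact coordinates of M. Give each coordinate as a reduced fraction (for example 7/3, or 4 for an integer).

M = (35/2, 5/2)

1. M_x = 35/2  [2·M = A+B = (17, 1)+(18, 4)]
2. M_y = 5/2  [2·M = A+B = (17, 1)+(18, 4)]
   so M = (35/2, 5/2)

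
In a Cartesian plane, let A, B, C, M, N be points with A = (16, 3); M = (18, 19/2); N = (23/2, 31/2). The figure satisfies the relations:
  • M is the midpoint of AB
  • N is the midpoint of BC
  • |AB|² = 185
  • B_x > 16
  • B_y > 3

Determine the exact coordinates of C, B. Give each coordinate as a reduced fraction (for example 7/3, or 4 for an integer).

C = (3, 15)
B = (20, 16)

1. B_x = 20  [B = 2·M−A = 2·(18, 19/2)−(16, 3)]
2. B_y = 16  [B = 2·M−A = 2·(18, 19/2)−(16, 3)]
   so B = (20, 16)
3. C_x = 3  [C = 2·N−B = 2·(23/2, 31/2)−(20, 16)]
4. C_y = 15  [C = 2·N−B = 2·(23/2, 31/2)−(20, 16)]
   so C = (3, 15)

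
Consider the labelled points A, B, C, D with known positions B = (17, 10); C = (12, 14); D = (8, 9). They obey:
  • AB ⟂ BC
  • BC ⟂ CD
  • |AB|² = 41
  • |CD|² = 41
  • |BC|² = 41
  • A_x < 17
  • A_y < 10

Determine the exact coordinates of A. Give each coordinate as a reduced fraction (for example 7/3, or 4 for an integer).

A = (13, 5)

1. A_x = 13  [[AB ⟂ BC ⇒ 5x-4y-45=0] ∩ [|A−(17, 10)|²=41]]
2. A_y = 5  [[AB ⟂ BC ⇒ 5x-4y-45=0] ∩ [|A−(17, 10)|²=41]]
   so A = (13, 5)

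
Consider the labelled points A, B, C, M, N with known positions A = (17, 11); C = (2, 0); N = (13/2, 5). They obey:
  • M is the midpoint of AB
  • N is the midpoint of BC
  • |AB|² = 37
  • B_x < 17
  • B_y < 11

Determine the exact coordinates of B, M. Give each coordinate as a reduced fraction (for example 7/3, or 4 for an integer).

1. B_x = 11  [B = 2·N−C = 2·(13/2, 5)−(2, 0)]
2. B_y = 10  [B = 2·N−C = 2·(13/2, 5)−(2, 0)]
   so B = (11, 10)
3. M_x = 14  [2·M = A+B = (17, 11)+(11, 10)]
4. M_y = 21/2  [2·M = A+B = (17, 11)+(11, 10)]
   so M = (14, 21/2)

B = (11, 10)
M = (14, 21/2)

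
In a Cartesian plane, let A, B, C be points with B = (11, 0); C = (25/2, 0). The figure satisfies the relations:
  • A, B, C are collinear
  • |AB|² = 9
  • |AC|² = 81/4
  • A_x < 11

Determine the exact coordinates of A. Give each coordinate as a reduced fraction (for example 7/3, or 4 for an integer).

1. A_x = 8  [[A, B, C are collinear ⇒ 3/2y=0] ∩ [|A−(11, 0)|²=9]]
2. A_y = 0  [[A, B, C are collinear ⇒ 3/2y=0] ∩ [|A−(11, 0)|²=9]]
   so A = (8, 0)

A = (8, 0)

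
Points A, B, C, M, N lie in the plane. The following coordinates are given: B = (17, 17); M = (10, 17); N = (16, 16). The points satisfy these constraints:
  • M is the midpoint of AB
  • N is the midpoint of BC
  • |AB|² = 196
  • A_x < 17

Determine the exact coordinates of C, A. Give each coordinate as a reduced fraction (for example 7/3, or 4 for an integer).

1. A_x = 3  [A = 2·M−B = 2·(10, 17)−(17, 17)]
2. A_y = 17  [A = 2·M−B = 2·(10, 17)−(17, 17)]
   so A = (3, 17)
3. C_x = 15  [C = 2·N−B = 2·(16, 16)−(17, 17)]
4. C_y = 15  [C = 2·N−B = 2·(16, 16)−(17, 17)]
   so C = (15, 15)

C = (15, 15)
A = (3, 17)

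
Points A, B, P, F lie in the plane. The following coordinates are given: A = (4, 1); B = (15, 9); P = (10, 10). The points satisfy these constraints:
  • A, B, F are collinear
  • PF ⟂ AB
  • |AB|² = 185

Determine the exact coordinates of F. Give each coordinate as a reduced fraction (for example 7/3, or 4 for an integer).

F = (2258/185, 1289/185)

1. F_x = 2258/185  [[A, B, F are collinear ⇒ -8x+11y+21=0] ∩ [PF ⟂ AB ⇒ 11x+8y-190=0]]
2. F_y = 1289/185  [[A, B, F are collinear ⇒ -8x+11y+21=0] ∩ [PF ⟂ AB ⇒ 11x+8y-190=0]]
   so F = (2258/185, 1289/185)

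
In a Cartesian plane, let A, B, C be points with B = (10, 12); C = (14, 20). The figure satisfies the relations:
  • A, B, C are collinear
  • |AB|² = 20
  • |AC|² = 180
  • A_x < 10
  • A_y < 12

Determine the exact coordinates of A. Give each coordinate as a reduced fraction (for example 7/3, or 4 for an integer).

A = (8, 8)

1. A_x = 8  [[A, B, C are collinear ⇒ -8x+4y+32=0] ∩ [|A−(10, 12)|²=20]]
2. A_y = 8  [[A, B, C are collinear ⇒ -8x+4y+32=0] ∩ [|A−(10, 12)|²=20]]
   so A = (8, 8)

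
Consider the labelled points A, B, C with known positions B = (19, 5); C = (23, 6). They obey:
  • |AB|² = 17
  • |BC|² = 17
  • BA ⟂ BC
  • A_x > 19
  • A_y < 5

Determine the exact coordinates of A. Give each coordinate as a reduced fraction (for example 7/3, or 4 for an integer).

A = (20, 1)

1. A_x = 20  [[BA ⟂ BC ⇒ 4x+1y-81=0] ∩ [|A−(19, 5)|²=17]]
2. A_y = 1  [[BA ⟂ BC ⇒ 4x+1y-81=0] ∩ [|A−(19, 5)|²=17]]
   so A = (20, 1)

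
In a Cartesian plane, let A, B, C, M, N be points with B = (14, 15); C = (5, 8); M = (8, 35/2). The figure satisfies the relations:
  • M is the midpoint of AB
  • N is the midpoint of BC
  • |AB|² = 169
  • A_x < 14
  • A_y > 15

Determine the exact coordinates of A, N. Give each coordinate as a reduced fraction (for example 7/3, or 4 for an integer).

A = (2, 20)
N = (19/2, 23/2)

1. A_x = 2  [A = 2·M−B = 2·(8, 35/2)−(14, 15)]
2. A_y = 20  [A = 2·M−B = 2·(8, 35/2)−(14, 15)]
   so A = (2, 20)
3. N_x = 19/2  [2·N = B+C = (14, 15)+(5, 8)]
4. N_y = 23/2  [2·N = B+C = (14, 15)+(5, 8)]
   so N = (19/2, 23/2)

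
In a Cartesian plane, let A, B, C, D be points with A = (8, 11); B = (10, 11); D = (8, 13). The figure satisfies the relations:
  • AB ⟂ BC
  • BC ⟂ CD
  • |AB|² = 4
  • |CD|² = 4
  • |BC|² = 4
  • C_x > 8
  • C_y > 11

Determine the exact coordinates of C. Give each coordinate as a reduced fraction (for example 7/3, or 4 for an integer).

1. C_x = 10  [[AB ⟂ BC ⇒ 2x-20=0] ∩ [|C−(8, 13)|²=4]]
2. C_y = 13  [[AB ⟂ BC ⇒ 2x-20=0] ∩ [|C−(8, 13)|²=4]]
   so C = (10, 13)

C = (10, 13)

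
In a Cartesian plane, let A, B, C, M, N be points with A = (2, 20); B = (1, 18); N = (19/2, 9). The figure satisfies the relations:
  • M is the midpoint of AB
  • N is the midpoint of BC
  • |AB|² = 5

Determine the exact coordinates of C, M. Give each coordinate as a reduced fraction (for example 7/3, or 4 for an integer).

C = (18, 0)
M = (3/2, 19)

1. M_x = 3/2  [2·M = A+B = (2, 20)+(1, 18)]
2. M_y = 19  [2·M = A+B = (2, 20)+(1, 18)]
   so M = (3/2, 19)
3. C_x = 18  [C = 2·N−B = 2·(19/2, 9)−(1, 18)]
4. C_y = 0  [C = 2·N−B = 2·(19/2, 9)−(1, 18)]
   so C = (18, 0)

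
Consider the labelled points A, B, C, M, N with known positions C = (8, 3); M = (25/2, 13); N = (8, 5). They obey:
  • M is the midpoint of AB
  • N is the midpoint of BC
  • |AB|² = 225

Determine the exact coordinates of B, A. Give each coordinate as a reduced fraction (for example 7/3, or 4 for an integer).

B = (8, 7)
A = (17, 19)

1. B_x = 8  [B = 2·N−C = 2·(8, 5)−(8, 3)]
2. B_y = 7  [B = 2·N−C = 2·(8, 5)−(8, 3)]
   so B = (8, 7)
3. A_x = 17  [A = 2·M−B = 2·(25/2, 13)−(8, 7)]
4. A_y = 19  [A = 2·M−B = 2·(25/2, 13)−(8, 7)]
   so A = (17, 19)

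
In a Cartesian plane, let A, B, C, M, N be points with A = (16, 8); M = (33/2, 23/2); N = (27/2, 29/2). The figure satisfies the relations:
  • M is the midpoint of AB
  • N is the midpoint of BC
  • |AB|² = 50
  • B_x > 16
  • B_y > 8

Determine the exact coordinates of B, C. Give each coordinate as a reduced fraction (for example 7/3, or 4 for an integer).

1. B_x = 17  [B = 2·M−A = 2·(33/2, 23/2)−(16, 8)]
2. B_y = 15  [B = 2·M−A = 2·(33/2, 23/2)−(16, 8)]
   so B = (17, 15)
3. C_x = 10  [C = 2·N−B = 2·(27/2, 29/2)−(17, 15)]
4. C_y = 14  [C = 2·N−B = 2·(27/2, 29/2)−(17, 15)]
   so C = (10, 14)

B = (17, 15)
C = (10, 14)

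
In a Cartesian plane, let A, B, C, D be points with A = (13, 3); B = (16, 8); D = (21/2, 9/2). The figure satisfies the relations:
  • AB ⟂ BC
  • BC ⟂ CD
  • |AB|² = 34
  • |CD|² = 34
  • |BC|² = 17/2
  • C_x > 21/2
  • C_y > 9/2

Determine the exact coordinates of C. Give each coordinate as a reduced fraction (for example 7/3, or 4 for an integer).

C = (27/2, 19/2)

1. C_x = 27/2  [[AB ⟂ BC ⇒ 3x+5y-88=0] ∩ [|C−(21/2, 9/2)|²=34]]
2. C_y = 19/2  [[AB ⟂ BC ⇒ 3x+5y-88=0] ∩ [|C−(21/2, 9/2)|²=34]]
   so C = (27/2, 19/2)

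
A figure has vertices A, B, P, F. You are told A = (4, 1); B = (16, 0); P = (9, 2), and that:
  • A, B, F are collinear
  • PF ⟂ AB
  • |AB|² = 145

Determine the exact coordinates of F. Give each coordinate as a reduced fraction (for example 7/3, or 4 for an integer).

1. F_x = 1288/145  [[A, B, F are collinear ⇒ 1x+12y-16=0] ∩ [PF ⟂ AB ⇒ 12x-1y-106=0]]
2. F_y = 86/145  [[A, B, F are collinear ⇒ 1x+12y-16=0] ∩ [PF ⟂ AB ⇒ 12x-1y-106=0]]
   so F = (1288/145, 86/145)

F = (1288/145, 86/145)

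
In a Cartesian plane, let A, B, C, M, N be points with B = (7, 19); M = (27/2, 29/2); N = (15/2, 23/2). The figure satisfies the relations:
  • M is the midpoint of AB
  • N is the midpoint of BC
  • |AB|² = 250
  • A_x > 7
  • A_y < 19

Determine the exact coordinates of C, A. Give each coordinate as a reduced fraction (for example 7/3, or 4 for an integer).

1. A_x = 20  [A = 2·M−B = 2·(27/2, 29/2)−(7, 19)]
2. A_y = 10  [A = 2·M−B = 2·(27/2, 29/2)−(7, 19)]
   so A = (20, 10)
3. C_x = 8  [C = 2·N−B = 2·(15/2, 23/2)−(7, 19)]
4. C_y = 4  [C = 2·N−B = 2·(15/2, 23/2)−(7, 19)]
   so C = (8, 4)

C = (8, 4)
A = (20, 10)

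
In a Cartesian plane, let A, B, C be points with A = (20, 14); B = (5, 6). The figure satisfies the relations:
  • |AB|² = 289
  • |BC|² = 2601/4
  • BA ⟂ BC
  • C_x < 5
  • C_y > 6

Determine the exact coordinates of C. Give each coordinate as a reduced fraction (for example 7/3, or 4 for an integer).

C = (-7, 57/2)

1. C_x = -7  [[BA ⟂ BC ⇒ 15x+8y-123=0] ∩ [|C−(5, 6)|²=2601/4]]
2. C_y = 57/2  [[BA ⟂ BC ⇒ 15x+8y-123=0] ∩ [|C−(5, 6)|²=2601/4]]
   so C = (-7, 57/2)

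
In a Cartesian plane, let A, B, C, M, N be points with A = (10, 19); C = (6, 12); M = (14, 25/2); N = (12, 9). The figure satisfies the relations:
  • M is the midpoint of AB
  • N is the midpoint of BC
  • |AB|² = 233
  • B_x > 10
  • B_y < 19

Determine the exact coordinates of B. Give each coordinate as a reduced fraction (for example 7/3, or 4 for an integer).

B = (18, 6)

1. B_x = 18  [B = 2·M−A = 2·(14, 25/2)−(10, 19)]
2. B_y = 6  [B = 2·M−A = 2·(14, 25/2)−(10, 19)]
   so B = (18, 6)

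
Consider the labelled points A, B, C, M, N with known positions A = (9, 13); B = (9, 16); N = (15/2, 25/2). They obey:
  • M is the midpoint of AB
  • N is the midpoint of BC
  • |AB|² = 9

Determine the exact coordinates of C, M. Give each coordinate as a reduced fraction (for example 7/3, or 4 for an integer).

1. M_x = 9  [2·M = A+B = (9, 13)+(9, 16)]
2. M_y = 29/2  [2·M = A+B = (9, 13)+(9, 16)]
   so M = (9, 29/2)
3. C_x = 6  [C = 2·N−B = 2·(15/2, 25/2)−(9, 16)]
4. C_y = 9  [C = 2·N−B = 2·(15/2, 25/2)−(9, 16)]
   so C = (6, 9)

C = (6, 9)
M = (9, 29/2)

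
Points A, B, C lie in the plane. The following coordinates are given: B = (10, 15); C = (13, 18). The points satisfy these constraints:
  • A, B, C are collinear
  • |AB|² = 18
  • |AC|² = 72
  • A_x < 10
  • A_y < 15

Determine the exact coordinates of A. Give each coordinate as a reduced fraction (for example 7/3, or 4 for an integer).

A = (7, 12)

1. A_x = 7  [[A, B, C are collinear ⇒ -3x+3y-15=0] ∩ [|A−(10, 15)|²=18]]
2. A_y = 12  [[A, B, C are collinear ⇒ -3x+3y-15=0] ∩ [|A−(10, 15)|²=18]]
   so A = (7, 12)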